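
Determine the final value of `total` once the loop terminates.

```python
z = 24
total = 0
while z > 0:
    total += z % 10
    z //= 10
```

Let's trace through this code step by step.

Initialize: z = 24
Initialize: total = 0
Entering loop: while z > 0:
After iteration 1: z = 2, total = 4
After iteration 2: z = 0, total = 6
Loop ends.

Final answer: 6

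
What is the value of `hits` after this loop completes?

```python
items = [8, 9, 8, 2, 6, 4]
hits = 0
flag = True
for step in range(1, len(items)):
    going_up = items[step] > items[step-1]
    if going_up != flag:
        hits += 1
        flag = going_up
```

Let's trace through this code step by step.

Initialize: items = [8, 9, 8, 2, 6, 4]
Initialize: hits = 0
Initialize: flag = True
Entering loop: for step in range(1, len(items)):
After iteration 1: step = 1, hits = 0, flag = True, going_up = True
After iteration 2: step = 2, hits = 1, flag = False, going_up = False
After iteration 3: step = 3, hits = 1, flag = False, going_up = False
After iteration 4: step = 4, hits = 2, flag = True, going_up = True
After iteration 5: step = 5, hits = 3, flag = False, going_up = False
Loop ends.

Final answer: 3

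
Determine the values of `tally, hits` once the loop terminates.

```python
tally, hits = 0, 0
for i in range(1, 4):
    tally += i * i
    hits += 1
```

Let's trace through this code step by step.

Initialize: tally = 0
Initialize: hits = 0
Entering loop: for i in range(1, 4):
After iteration 1: i = 1, tally = 1, hits = 1
After iteration 2: i = 2, tally = 5, hits = 2
After iteration 3: i = 3, tally = 14, hits = 3
Loop ends.

Final answer: 14, 3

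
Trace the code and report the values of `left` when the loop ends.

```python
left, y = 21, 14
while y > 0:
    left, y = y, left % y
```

Let's trace through this code step by step.

Initialize: left = 21
Initialize: y = 14
Entering loop: while y > 0:
After iteration 1: left = 14, y = 7
After iteration 2: left = 7, y = 0
Loop ends.

Final answer: 7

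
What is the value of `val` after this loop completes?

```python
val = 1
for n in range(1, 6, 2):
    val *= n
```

Let's trace through this code step by step.

Initialize: val = 1
Entering loop: for n in range(1, 6, 2):
After iteration 1: n = 1, val = 1
After iteration 2: n = 3, val = 3
After iteration 3: n = 5, val = 15
Loop ends.

Final answer: 15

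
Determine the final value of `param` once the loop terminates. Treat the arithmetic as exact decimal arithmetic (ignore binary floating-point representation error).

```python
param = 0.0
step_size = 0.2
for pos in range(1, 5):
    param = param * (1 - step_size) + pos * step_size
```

Let's trace through this code step by step.

Initialize: param = 0.0
Initialize: step_size = 0.2
Entering loop: for pos in range(1, 5):
After iteration 1: pos = 1, param = 0.2
After iteration 2: pos = 2, param = 0.56
After iteration 3: pos = 3, param = 1.048
After iteration 4: pos = 4, param = 1.6384
Loop ends.

Final answer: 1.6384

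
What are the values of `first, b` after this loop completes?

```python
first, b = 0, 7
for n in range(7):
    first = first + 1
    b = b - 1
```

Let's trace through this code step by step.

Initialize: first = 0
Initialize: b = 7
Entering loop: for n in range(7):
After iteration 1: n = 0, first = 1, b = 6
After iteration 2: n = 1, first = 2, b = 5
After iteration 3: n = 2, first = 3, b = 4
After iteration 4: n = 3, first = 4, b = 3
After iteration 5: n = 4, first = 5, b = 2
After iteration 6: n = 5, first = 6, b = 1
After iteration 7: n = 6, first = 7, b = 0
Loop ends.

Final answer: 7, 0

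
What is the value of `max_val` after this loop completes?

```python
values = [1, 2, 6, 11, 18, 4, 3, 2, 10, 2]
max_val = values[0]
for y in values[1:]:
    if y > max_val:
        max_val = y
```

Let's trace through this code step by step.

Initialize: values = [1, 2, 6, 11, 18, 4, 3, 2, 10, 2]
Initialize: max_val = 1
Entering loop: for y in values[1:]:
After iteration 1: y = 2, max_val = 2
After iteration 2: y = 6, max_val = 6
After iteration 3: y = 11, max_val = 11
After iteration 4: y = 18, max_val = 18
After iteration 5: y = 4, max_val = 18
After iteration 6: y = 3, max_val = 18
After iteration 7: y = 2, max_val = 18
After iteration 8: y = 10, max_val = 18
After iteration 9: y = 2, max_val = 18
Loop ends.

Final answer: 18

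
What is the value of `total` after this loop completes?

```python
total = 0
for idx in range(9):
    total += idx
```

Let's trace through this code step by step.

Initialize: total = 0
Entering loop: for idx in range(9):
After iteration 1: idx = 0, total = 0
After iteration 2: idx = 1, total = 1
After iteration 3: idx = 2, total = 3
After iteration 4: idx = 3, total = 6
After iteration 5: idx = 4, total = 10
After iteration 6: idx = 5, total = 15
After iteration 7: idx = 6, total = 21
After iteration 8: idx = 7, total = 28
After iteration 9: idx = 8, total = 36
Loop ends.

Final answer: 36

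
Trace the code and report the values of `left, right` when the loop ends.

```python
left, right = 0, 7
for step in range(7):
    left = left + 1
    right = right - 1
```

Let's trace through this code step by step.

Initialize: left = 0
Initialize: right = 7
Entering loop: for step in range(7):
After iteration 1: step = 0, left = 1, right = 6
After iteration 2: step = 1, left = 2, right = 5
After iteration 3: step = 2, left = 3, right = 4
After iteration 4: step = 3, left = 4, right = 3
After iteration 5: step = 4, left = 5, right = 2
After iteration 6: step = 5, left = 6, right = 1
After iteration 7: step = 6, left = 7, right = 0
Loop ends.

Final answer: 7, 0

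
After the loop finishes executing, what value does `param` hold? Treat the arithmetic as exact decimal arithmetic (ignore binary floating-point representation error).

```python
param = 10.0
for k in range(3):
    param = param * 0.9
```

Let's trace through this code step by step.

Initialize: param = 10.0
Entering loop: for k in range(3):
After iteration 1: k = 0, param = 9.0
After iteration 2: k = 1, param = 8.1
After iteration 3: k = 2, param = 7.29
Loop ends.

Final answer: 7.29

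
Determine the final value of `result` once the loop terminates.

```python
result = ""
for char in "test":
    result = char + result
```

Let's trace through this code step by step.

Initialize: result = ''
Entering loop: for char in "test":
After iteration 1: char = 't', result = 't'
After iteration 2: char = 'e', result = 'et'
After iteration 3: char = 's', result = 'set'
After iteration 4: char = 't', result = 'tset'
Loop ends.

Final answer: 'tset'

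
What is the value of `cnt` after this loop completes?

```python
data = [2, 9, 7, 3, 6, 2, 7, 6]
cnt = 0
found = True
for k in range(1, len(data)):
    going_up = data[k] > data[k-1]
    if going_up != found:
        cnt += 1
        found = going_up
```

Let's trace through this code step by step.

Initialize: data = [2, 9, 7, 3, 6, 2, 7, 6]
Initialize: cnt = 0
Initialize: found = True
Entering loop: for k in range(1, len(data)):
After iteration 1: k = 1, cnt = 0, found = True, going_up = True
After iteration 2: k = 2, cnt = 1, found = False, going_up = False
After iteration 3: k = 3, cnt = 1, found = False, going_up = False
After iteration 4: k = 4, cnt = 2, found = True, going_up = True
After iteration 5: k = 5, cnt = 3, found = False, going_up = False
After iteration 6: k = 6, cnt = 4, found = True, going_up = True
After iteration 7: k = 7, cnt = 5, found = False, going_up = False
Loop ends.

Final answer: 5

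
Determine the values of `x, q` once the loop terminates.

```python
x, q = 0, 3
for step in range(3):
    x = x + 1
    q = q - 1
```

Let's trace through this code step by step.

Initialize: x = 0
Initialize: q = 3
Entering loop: for step in range(3):
After iteration 1: step = 0, x = 1, q = 2
After iteration 2: step = 1, x = 2, q = 1
After iteration 3: step = 2, x = 3, q = 0
Loop ends.

Final answer: 3, 0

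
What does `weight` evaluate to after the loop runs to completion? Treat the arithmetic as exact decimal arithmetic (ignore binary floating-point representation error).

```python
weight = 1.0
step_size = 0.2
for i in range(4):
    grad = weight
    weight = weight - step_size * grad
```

Let's trace through this code step by step.

Initialize: weight = 1.0
Initialize: step_size = 0.2
Entering loop: for i in range(4):
After iteration 1: i = 0, weight = 0.8, grad = 1.0
After iteration 2: i = 1, weight = 0.64, grad = 0.8
After iteration 3: i = 2, weight = 0.512, grad = 0.64
After iteration 4: i = 3, weight = 0.4096, grad = 0.512
Loop ends.

Final answer: 0.4096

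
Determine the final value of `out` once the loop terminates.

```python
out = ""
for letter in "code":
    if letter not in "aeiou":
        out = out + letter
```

Let's trace through this code step by step.

Initialize: out = ''
Entering loop: for letter in "code":
After iteration 1: letter = 'c', out = 'c'
After iteration 2: letter = 'o', out = 'c'
After iteration 3: letter = 'd', out = 'cd'
After iteration 4: letter = 'e', out = 'cd'
Loop ends.

Final answer: 'cd'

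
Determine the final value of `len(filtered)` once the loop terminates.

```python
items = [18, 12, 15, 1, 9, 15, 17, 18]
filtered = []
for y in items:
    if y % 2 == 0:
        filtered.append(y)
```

Let's trace through this code step by step.

Initialize: items = [18, 12, 15, 1, 9, 15, 17, 18]
Initialize: filtered = []
Entering loop: for y in items:
After iteration 1: y = 18, filtered = [18]
After iteration 2: y = 12, filtered = [18, 12]
After iteration 3: y = 15, filtered = [18, 12]
After iteration 4: y = 1, filtered = [18, 12]
After iteration 5: y = 9, filtered = [18, 12]
After iteration 6: y = 15, filtered = [18, 12]
After iteration 7: y = 17, filtered = [18, 12]
After iteration 8: y = 18, filtered = [18, 12, 18]
Loop ends.
len(filtered) = 3

Final answer: 3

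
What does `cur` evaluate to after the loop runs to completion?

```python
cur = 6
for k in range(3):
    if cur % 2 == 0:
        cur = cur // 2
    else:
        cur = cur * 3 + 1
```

Let's trace through this code step by step.

Initialize: cur = 6
Entering loop: for k in range(3):
After iteration 1: k = 0, cur = 3
After iteration 2: k = 1, cur = 10
After iteration 3: k = 2, cur = 5
Loop ends.

Final answer: 5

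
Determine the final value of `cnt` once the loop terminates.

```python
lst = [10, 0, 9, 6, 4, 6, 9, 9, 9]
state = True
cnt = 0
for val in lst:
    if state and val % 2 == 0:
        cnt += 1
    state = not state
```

Let's trace through this code step by step.

Initialize: lst = [10, 0, 9, 6, 4, 6, 9, 9, 9]
Initialize: state = True
Initialize: cnt = 0
Entering loop: for val in lst:
After iteration 1: val = 10, state = False, cnt = 1
After iteration 2: val = 0, state = True, cnt = 1
After iteration 3: val = 9, state = False, cnt = 1
After iteration 4: val = 6, state = True, cnt = 1
After iteration 5: val = 4, state = False, cnt = 2
After iteration 6: val = 6, state = True, cnt = 2
After iteration 7: val = 9, state = False, cnt = 2
After iteration 8: val = 9, state = True, cnt = 2
After iteration 9: val = 9, state = False, cnt = 2
Loop ends.

Final answer: 2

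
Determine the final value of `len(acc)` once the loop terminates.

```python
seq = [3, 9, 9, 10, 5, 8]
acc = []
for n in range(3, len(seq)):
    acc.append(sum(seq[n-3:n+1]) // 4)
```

Let's trace through this code step by step.

Initialize: seq = [3, 9, 9, 10, 5, 8]
Initialize: acc = []
Entering loop: for n in range(3, len(seq)):
After iteration 1: n = 3, acc = [7]
After iteration 2: n = 4, acc = [7, 8]
After iteration 3: n = 5, acc = [7, 8, 8]
Loop ends.
len(acc) = 3

Final answer: 3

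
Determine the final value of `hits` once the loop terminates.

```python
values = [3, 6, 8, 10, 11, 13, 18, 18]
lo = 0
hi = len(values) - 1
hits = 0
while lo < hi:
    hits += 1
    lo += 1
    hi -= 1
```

Let's trace through this code step by step.

Initialize: values = [3, 6, 8, 10, 11, 13, 18, 18]
Initialize: lo = 0
Initialize: hi = 7
Initialize: hits = 0
Entering loop: while lo < hi:
After iteration 1: lo = 1, hi = 6, hits = 1
After iteration 2: lo = 2, hi = 5, hits = 2
After iteration 3: lo = 3, hi = 4, hits = 3
After iteration 4: lo = 4, hi = 3, hits = 4
Loop ends.

Final answer: 4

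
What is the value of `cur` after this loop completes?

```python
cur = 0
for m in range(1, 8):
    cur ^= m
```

Let's trace through this code step by step.

Initialize: cur = 0
Entering loop: for m in range(1, 8):
After iteration 1: m = 1, cur = 1
After iteration 2: m = 2, cur = 3
After iteration 3: m = 3, cur = 0
After iteration 4: m = 4, cur = 4
After iteration 5: m = 5, cur = 1
After iteration 6: m = 6, cur = 7
After iteration 7: m = 7, cur = 0
Loop ends.

Final answer: 0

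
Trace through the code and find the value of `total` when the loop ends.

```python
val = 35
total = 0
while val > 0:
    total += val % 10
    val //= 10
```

Let's trace through this code step by step.

Initialize: val = 35
Initialize: total = 0
Entering loop: while val > 0:
After iteration 1: val = 3, total = 5
After iteration 2: val = 0, total = 8
Loop ends.

Final answer: 8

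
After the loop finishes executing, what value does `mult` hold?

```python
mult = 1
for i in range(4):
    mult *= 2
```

Let's trace through this code step by step.

Initialize: mult = 1
Entering loop: for i in range(4):
After iteration 1: i = 0, mult = 2
After iteration 2: i = 1, mult = 4
After iteration 3: i = 2, mult = 8
After iteration 4: i = 3, mult = 16
Loop ends.

Final answer: 16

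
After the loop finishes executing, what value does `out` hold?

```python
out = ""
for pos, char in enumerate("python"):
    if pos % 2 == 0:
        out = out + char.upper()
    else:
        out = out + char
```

Let's trace through this code step by step.

Initialize: out = ''
Entering loop: for pos, char in enumerate("python"):
After iteration 1: pos = 0, char = 'p', out = 'P'
After iteration 2: pos = 1, char = 'y', out = 'Py'
After iteration 3: pos = 2, char = 't', out = 'PyT'
After iteration 4: pos = 3, char = 'h', out = 'PyTh'
After iteration 5: pos = 4, char = 'o', out = 'PyThO'
After iteration 6: pos = 5, char = 'n', out = 'PyThOn'
Loop ends.

Final answer: 'PyThOn'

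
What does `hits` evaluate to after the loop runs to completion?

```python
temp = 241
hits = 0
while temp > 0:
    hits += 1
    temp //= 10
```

Let's trace through this code step by step.

Initialize: temp = 241
Initialize: hits = 0
Entering loop: while temp > 0:
After iteration 1: temp = 24, hits = 1
After iteration 2: temp = 2, hits = 2
After iteration 3: temp = 0, hits = 3
Loop ends.

Final answer: 3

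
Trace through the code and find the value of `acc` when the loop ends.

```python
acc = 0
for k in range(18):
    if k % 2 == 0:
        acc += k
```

Let's trace through this code step by step.

Initialize: acc = 0
Entering loop: for k in range(18):
After iteration 1: k = 0, acc = 0
After iteration 2: k = 1, acc = 0
After iteration 3: k = 2, acc = 2
After iteration 4: k = 3, acc = 2
After iteration 5: k = 4, acc = 6
After iteration 6: k = 5, acc = 6
After iteration 7: k = 6, acc = 12
After iteration 8: k = 7, acc = 12
After iteration 9: k = 8, acc = 20
After iteration 10: k = 9, acc = 20
After iteration 11: k = 10, acc = 30
After iteration 12: k = 11, acc = 30
After iteration 13: k = 12, acc = 42
After iteration 14: k = 13, acc = 42
After iteration 15: k = 14, acc = 56
After iteration 16: k = 15, acc = 56
After iteration 17: k = 16, acc = 72
After iteration 18: k = 17, acc = 72
Loop ends.

Final answer: 72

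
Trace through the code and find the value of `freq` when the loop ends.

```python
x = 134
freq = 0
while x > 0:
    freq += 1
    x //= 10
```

Let's trace through this code step by step.

Initialize: x = 134
Initialize: freq = 0
Entering loop: while x > 0:
After iteration 1: x = 13, freq = 1
After iteration 2: x = 1, freq = 2
After iteration 3: x = 0, freq = 3
Loop ends.

Final answer: 3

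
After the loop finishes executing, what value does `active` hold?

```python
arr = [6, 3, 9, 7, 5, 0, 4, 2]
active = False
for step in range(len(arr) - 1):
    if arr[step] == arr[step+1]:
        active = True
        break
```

Let's trace through this code step by step.

Initialize: arr = [6, 3, 9, 7, 5, 0, 4, 2]
Initialize: active = False
Entering loop: for step in range(len(arr) - 1):
After iteration 1: step = 0, active = False
After iteration 2: step = 1, active = False
After iteration 3: step = 2, active = False
After iteration 4: step = 3, active = False
After iteration 5: step = 4, active = False
After iteration 6: step = 5, active = False
After iteration 7: step = 6, active = False
Loop ends.

Final answer: False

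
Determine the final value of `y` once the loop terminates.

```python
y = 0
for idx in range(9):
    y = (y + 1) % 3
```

Let's trace through this code step by step.

Initialize: y = 0
Entering loop: for idx in range(9):
After iteration 1: idx = 0, y = 1
After iteration 2: idx = 1, y = 2
After iteration 3: idx = 2, y = 0
After iteration 4: idx = 3, y = 1
After iteration 5: idx = 4, y = 2
After iteration 6: idx = 5, y = 0
After iteration 7: idx = 6, y = 1
After iteration 8: idx = 7, y = 2
After iteration 9: idx = 8, y = 0
Loop ends.

Final answer: 0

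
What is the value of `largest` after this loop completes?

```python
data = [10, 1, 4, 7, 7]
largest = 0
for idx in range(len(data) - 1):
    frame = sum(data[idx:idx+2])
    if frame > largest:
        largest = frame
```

Let's trace through this code step by step.

Initialize: data = [10, 1, 4, 7, 7]
Initialize: largest = 0
Entering loop: for idx in range(len(data) - 1):
After iteration 1: idx = 0, largest = 11, frame = 11
After iteration 2: idx = 1, largest = 11, frame = 5
After iteration 3: idx = 2, largest = 11, frame = 11
After iteration 4: idx = 3, largest = 14, frame = 14
Loop ends.

Final answer: 14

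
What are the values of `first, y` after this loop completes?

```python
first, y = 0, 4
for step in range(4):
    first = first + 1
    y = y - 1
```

Let's trace through this code step by step.

Initialize: first = 0
Initialize: y = 4
Entering loop: for step in range(4):
After iteration 1: step = 0, first = 1, y = 3
After iteration 2: step = 1, first = 2, y = 2
After iteration 3: step = 2, first = 3, y = 1
After iteration 4: step = 3, first = 4, y = 0
Loop ends.

Final answer: 4, 0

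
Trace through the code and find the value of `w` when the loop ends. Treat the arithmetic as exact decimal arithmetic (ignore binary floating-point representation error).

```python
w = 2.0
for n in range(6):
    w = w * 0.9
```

Let's trace through this code step by step.

Initialize: w = 2.0
Entering loop: for n in range(6):
After iteration 1: n = 0, w = 1.8
After iteration 2: n = 1, w = 1.62
After iteration 3: n = 2, w = 1.458
After iteration 4: n = 3, w = 1.3122
After iteration 5: n = 4, w = 1.18098
After iteration 6: n = 5, w = 1.062882
Loop ends.

Final answer: 1.062882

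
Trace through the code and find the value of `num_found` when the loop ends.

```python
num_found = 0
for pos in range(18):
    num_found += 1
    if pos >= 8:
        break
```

Let's trace through this code step by step.

Initialize: num_found = 0
Entering loop: for pos in range(18):
After iteration 1: pos = 0, num_found = 1
After iteration 2: pos = 1, num_found = 2
After iteration 3: pos = 2, num_found = 3
After iteration 4: pos = 3, num_found = 4
After iteration 5: pos = 4, num_found = 5
After iteration 6: pos = 5, num_found = 6
After iteration 7: pos = 6, num_found = 7
After iteration 8: pos = 7, num_found = 8
After iteration 9: pos = 8, num_found = 9
Loop ends.

Final answer: 9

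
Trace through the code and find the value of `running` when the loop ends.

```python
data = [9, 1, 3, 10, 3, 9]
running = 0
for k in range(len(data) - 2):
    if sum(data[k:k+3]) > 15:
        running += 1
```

Let's trace through this code step by step.

Initialize: data = [9, 1, 3, 10, 3, 9]
Initialize: running = 0
Entering loop: for k in range(len(data) - 2):
After iteration 1: k = 0, running = 0
After iteration 2: k = 1, running = 0
After iteration 3: k = 2, running = 1
After iteration 4: k = 3, running = 2
Loop ends.

Final answer: 2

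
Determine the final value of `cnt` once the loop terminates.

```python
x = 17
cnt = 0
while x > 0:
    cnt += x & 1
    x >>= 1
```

Let's trace through this code step by step.

Initialize: x = 17
Initialize: cnt = 0
Entering loop: while x > 0:
After iteration 1: x = 8, cnt = 1
After iteration 2: x = 4, cnt = 1
After iteration 3: x = 2, cnt = 1
After iteration 4: x = 1, cnt = 1
After iteration 5: x = 0, cnt = 2
Loop ends.

Final answer: 2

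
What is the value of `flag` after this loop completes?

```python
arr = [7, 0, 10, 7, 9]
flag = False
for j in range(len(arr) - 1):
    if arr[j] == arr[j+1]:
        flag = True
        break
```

Let's trace through this code step by step.

Initialize: arr = [7, 0, 10, 7, 9]
Initialize: flag = False
Entering loop: for j in range(len(arr) - 1):
After iteration 1: j = 0, flag = False
After iteration 2: j = 1, flag = False
After iteration 3: j = 2, flag = False
After iteration 4: j = 3, flag = False
Loop ends.

Final answer: False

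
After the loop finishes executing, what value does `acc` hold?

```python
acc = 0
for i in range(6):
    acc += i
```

Let's trace through this code step by step.

Initialize: acc = 0
Entering loop: for i in range(6):
After iteration 1: i = 0, acc = 0
After iteration 2: i = 1, acc = 1
After iteration 3: i = 2, acc = 3
After iteration 4: i = 3, acc = 6
After iteration 5: i = 4, acc = 10
After iteration 6: i = 5, acc = 15
Loop ends.

Final answer: 15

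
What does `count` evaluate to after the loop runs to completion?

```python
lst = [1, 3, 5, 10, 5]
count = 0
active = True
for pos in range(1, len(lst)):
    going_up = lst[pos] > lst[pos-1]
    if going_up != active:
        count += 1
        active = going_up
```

Let's trace through this code step by step.

Initialize: lst = [1, 3, 5, 10, 5]
Initialize: count = 0
Initialize: active = True
Entering loop: for pos in range(1, len(lst)):
After iteration 1: pos = 1, count = 0, active = True, going_up = True
After iteration 2: pos = 2, count = 0, active = True, going_up = True
After iteration 3: pos = 3, count = 0, active = True, going_up = True
After iteration 4: pos = 4, count = 1, active = False, going_up = False
Loop ends.

Final answer: 1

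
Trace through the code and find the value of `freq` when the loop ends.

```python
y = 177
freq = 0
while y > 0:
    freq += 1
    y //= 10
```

Let's trace through this code step by step.

Initialize: y = 177
Initialize: freq = 0
Entering loop: while y > 0:
After iteration 1: y = 17, freq = 1
After iteration 2: y = 1, freq = 2
After iteration 3: y = 0, freq = 3
Loop ends.

Final answer: 3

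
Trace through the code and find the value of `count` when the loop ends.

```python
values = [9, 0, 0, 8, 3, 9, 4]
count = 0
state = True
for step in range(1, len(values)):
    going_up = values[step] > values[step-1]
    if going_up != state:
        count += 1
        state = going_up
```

Let's trace through this code step by step.

Initialize: values = [9, 0, 0, 8, 3, 9, 4]
Initialize: count = 0
Initialize: state = True
Entering loop: for step in range(1, len(values)):
After iteration 1: step = 1, count = 1, state = False, going_up = False
After iteration 2: step = 2, count = 1, state = False, going_up = False
After iteration 3: step = 3, count = 2, state = True, going_up = True
After iteration 4: step = 4, count = 3, state = False, going_up = False
After iteration 5: step = 5, count = 4, state = True, going_up = True
After iteration 6: step = 6, count = 5, state = False, going_up = False
Loop ends.

Final answer: 5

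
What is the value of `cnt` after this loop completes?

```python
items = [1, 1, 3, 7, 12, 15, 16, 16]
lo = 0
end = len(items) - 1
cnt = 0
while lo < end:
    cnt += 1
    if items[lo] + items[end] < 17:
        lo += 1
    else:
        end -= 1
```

Let's trace through this code step by step.

Initialize: items = [1, 1, 3, 7, 12, 15, 16, 16]
Initialize: lo = 0
Initialize: end = 7
Initialize: cnt = 0
Entering loop: while lo < end:
After iteration 1: lo = 0, end = 6, cnt = 1
After iteration 2: lo = 0, end = 5, cnt = 2
After iteration 3: lo = 1, end = 5, cnt = 3
After iteration 4: lo = 2, end = 5, cnt = 4
After iteration 5: lo = 2, end = 4, cnt = 5
After iteration 6: lo = 3, end = 4, cnt = 6
After iteration 7: lo = 3, end = 3, cnt = 7
Loop ends.

Final answer: 7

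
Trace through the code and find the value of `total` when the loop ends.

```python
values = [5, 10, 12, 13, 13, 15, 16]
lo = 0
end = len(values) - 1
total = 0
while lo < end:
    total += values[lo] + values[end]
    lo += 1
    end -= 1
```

Let's trace through this code step by step.

Initialize: values = [5, 10, 12, 13, 13, 15, 16]
Initialize: lo = 0
Initialize: end = 6
Initialize: total = 0
Entering loop: while lo < end:
After iteration 1: lo = 1, end = 5, total = 21
After iteration 2: lo = 2, end = 4, total = 46
After iteration 3: lo = 3, end = 3, total = 71
Loop ends.

Final answer: 71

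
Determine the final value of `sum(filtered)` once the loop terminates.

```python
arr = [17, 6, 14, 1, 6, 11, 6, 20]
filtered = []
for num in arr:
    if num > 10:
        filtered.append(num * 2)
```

Let's trace through this code step by step.

Initialize: arr = [17, 6, 14, 1, 6, 11, 6, 20]
Initialize: filtered = []
Entering loop: for num in arr:
After iteration 1: num = 17, filtered = [34]
After iteration 2: num = 6, filtered = [34]
After iteration 3: num = 14, filtered = [34, 28]
After iteration 4: num = 1, filtered = [34, 28]
After iteration 5: num = 6, filtered = [34, 28]
After iteration 6: num = 11, filtered = [34, 28, 22]
After iteration 7: num = 6, filtered = [34, 28, 22]
After iteration 8: num = 20, filtered = [34, 28, 22, 40]
Loop ends.
sum(filtered) = 124

Final answer: 124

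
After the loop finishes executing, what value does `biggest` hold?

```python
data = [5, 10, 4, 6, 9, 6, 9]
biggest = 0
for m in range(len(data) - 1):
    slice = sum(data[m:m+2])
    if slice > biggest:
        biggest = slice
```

Let's trace through this code step by step.

Initialize: data = [5, 10, 4, 6, 9, 6, 9]
Initialize: biggest = 0
Entering loop: for m in range(len(data) - 1):
After iteration 1: m = 0, biggest = 15, slice = 15
After iteration 2: m = 1, biggest = 15, slice = 14
After iteration 3: m = 2, biggest = 15, slice = 10
After iteration 4: m = 3, biggest = 15, slice = 15
After iteration 5: m = 4, biggest = 15, slice = 15
After iteration 6: m = 5, biggest = 15, slice = 15
Loop ends.

Final answer: 15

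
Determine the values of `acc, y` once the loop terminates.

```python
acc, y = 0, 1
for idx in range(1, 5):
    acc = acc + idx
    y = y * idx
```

Let's trace through this code step by step.

Initialize: acc = 0
Initialize: y = 1
Entering loop: for idx in range(1, 5):
After iteration 1: idx = 1, acc = 1, y = 1
After iteration 2: idx = 2, acc = 3, y = 2
After iteration 3: idx = 3, acc = 6, y = 6
After iteration 4: idx = 4, acc = 10, y = 24
Loop ends.

Final answer: 10, 24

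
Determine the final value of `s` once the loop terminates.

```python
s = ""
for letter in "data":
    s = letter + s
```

Let's trace through this code step by step.

Initialize: s = ''
Entering loop: for letter in "data":
After iteration 1: letter = 'd', s = 'd'
After iteration 2: letter = 'a', s = 'ad'
After iteration 3: letter = 't', s = 'tad'
After iteration 4: letter = 'a', s = 'atad'
Loop ends.

Final answer: 'atad'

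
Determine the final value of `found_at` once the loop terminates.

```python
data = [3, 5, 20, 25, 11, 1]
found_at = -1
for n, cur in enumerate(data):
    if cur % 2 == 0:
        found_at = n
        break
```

Let's trace through this code step by step.

Initialize: data = [3, 5, 20, 25, 11, 1]
Initialize: found_at = -1
Entering loop: for n, cur in enumerate(data):
After iteration 1: n = 0, cur = 3, found_at = -1
After iteration 2: n = 1, cur = 5, found_at = -1
After iteration 3: n = 2, cur = 20, found_at = 2
Loop ends.

Final answer: 2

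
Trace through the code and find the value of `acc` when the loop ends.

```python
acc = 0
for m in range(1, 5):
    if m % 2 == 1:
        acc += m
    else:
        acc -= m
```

Let's trace through this code step by step.

Initialize: acc = 0
Entering loop: for m in range(1, 5):
After iteration 1: m = 1, acc = 1
After iteration 2: m = 2, acc = -1
After iteration 3: m = 3, acc = 2
After iteration 4: m = 4, acc = -2
Loop ends.

Final answer: -2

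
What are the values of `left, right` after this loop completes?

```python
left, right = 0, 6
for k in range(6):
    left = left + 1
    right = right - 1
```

Let's trace through this code step by step.

Initialize: left = 0
Initialize: right = 6
Entering loop: for k in range(6):
After iteration 1: k = 0, left = 1, right = 5
After iteration 2: k = 1, left = 2, right = 4
After iteration 3: k = 2, left = 3, right = 3
After iteration 4: k = 3, left = 4, right = 2
After iteration 5: k = 4, left = 5, right = 1
After iteration 6: k = 5, left = 6, right = 0
Loop ends.

Final answer: 6, 0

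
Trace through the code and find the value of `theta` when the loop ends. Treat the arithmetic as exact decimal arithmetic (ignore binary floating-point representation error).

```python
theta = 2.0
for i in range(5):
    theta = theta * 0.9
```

Let's trace through this code step by step.

Initialize: theta = 2.0
Entering loop: for i in range(5):
After iteration 1: i = 0, theta = 1.8
After iteration 2: i = 1, theta = 1.62
After iteration 3: i = 2, theta = 1.458
After iteration 4: i = 3, theta = 1.3122
After iteration 5: i = 4, theta = 1.18098
Loop ends.

Final answer: 1.18098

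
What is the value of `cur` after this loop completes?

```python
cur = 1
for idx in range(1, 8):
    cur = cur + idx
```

Let's trace through this code step by step.

Initialize: cur = 1
Entering loop: for idx in range(1, 8):
After iteration 1: idx = 1, cur = 2
After iteration 2: idx = 2, cur = 4
After iteration 3: idx = 3, cur = 7
After iteration 4: idx = 4, cur = 11
After iteration 5: idx = 5, cur = 16
After iteration 6: idx = 6, cur = 22
After iteration 7: idx = 7, cur = 29
Loop ends.

Final answer: 29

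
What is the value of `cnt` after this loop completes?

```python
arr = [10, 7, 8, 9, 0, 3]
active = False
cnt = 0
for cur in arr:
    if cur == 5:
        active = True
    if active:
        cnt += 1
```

Let's trace through this code step by step.

Initialize: arr = [10, 7, 8, 9, 0, 3]
Initialize: active = False
Initialize: cnt = 0
Entering loop: for cur in arr:
After iteration 1: cur = 10, cnt = 0
After iteration 2: cur = 7, cnt = 0
After iteration 3: cur = 8, cnt = 0
After iteration 4: cur = 9, cnt = 0
After iteration 5: cur = 0, cnt = 0
After iteration 6: cur = 3, cnt = 0
Loop ends.

Final answer: 0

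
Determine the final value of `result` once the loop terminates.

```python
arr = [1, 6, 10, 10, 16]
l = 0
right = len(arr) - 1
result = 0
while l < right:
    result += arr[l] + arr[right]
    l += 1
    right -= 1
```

Let's trace through this code step by step.

Initialize: arr = [1, 6, 10, 10, 16]
Initialize: l = 0
Initialize: right = 4
Initialize: result = 0
Entering loop: while l < right:
After iteration 1: l = 1, right = 3, result = 17
After iteration 2: l = 2, right = 2, result = 33
Loop ends.

Final answer: 33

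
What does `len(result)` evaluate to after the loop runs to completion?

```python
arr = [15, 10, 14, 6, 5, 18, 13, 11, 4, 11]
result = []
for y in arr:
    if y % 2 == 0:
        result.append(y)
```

Let's trace through this code step by step.

Initialize: arr = [15, 10, 14, 6, 5, 18, 13, 11, 4, 11]
Initialize: result = []
Entering loop: for y in arr:
After iteration 1: y = 15, result = []
After iteration 2: y = 10, result = [10]
After iteration 3: y = 14, result = [10, 14]
After iteration 4: y = 6, result = [10, 14, 6]
After iteration 5: y = 5, result = [10, 14, 6]
After iteration 6: y = 18, result = [10, 14, 6, 18]
After iteration 7: y = 13, result = [10, 14, 6, 18]
After iteration 8: y = 11, result = [10, 14, 6, 18]
After iteration 9: y = 4, result = [10, 14, 6, 18, 4]
After iteration 10: y = 11, result = [10, 14, 6, 18, 4]
Loop ends.
len(result) = 5

Final answer: 5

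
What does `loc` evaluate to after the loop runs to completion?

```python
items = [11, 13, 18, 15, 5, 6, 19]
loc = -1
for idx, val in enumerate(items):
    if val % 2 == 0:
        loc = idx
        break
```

Let's trace through this code step by step.

Initialize: items = [11, 13, 18, 15, 5, 6, 19]
Initialize: loc = -1
Entering loop: for idx, val in enumerate(items):
After iteration 1: idx = 0, val = 11, loc = -1
After iteration 2: idx = 1, val = 13, loc = -1
After iteration 3: idx = 2, val = 18, loc = 2
Loop ends.

Final answer: 2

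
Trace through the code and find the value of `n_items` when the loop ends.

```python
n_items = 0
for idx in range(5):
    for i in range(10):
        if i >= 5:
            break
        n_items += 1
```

Let's trace through this code step by step.

Initialize: n_items = 0
Entering loop: for idx in range(5):
After iteration 1: idx = 0, n_items = 5
After iteration 2: idx = 1, n_items = 10
After iteration 3: idx = 2, n_items = 15
After iteration 4: idx = 3, n_items = 20
After iteration 5: idx = 4, n_items = 25
Loop ends.

Final answer: 25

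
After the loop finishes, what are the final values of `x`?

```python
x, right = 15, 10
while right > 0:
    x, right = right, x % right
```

Let's trace through this code step by step.

Initialize: x = 15
Initialize: right = 10
Entering loop: while right > 0:
After iteration 1: x = 10, right = 5
After iteration 2: x = 5, right = 0
Loop ends.

Final answer: 5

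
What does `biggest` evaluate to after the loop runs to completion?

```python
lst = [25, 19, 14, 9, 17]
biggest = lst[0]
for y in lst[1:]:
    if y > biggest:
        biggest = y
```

Let's trace through this code step by step.

Initialize: lst = [25, 19, 14, 9, 17]
Initialize: biggest = 25
Entering loop: for y in lst[1:]:
After iteration 1: y = 19, biggest = 25
After iteration 2: y = 14, biggest = 25
After iteration 3: y = 9, biggest = 25
After iteration 4: y = 17, biggest = 25
Loop ends.

Final answer: 25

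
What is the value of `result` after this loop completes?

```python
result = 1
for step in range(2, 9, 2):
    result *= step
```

Let's trace through this code step by step.

Initialize: result = 1
Entering loop: for step in range(2, 9, 2):
After iteration 1: step = 2, result = 2
After iteration 2: step = 4, result = 8
After iteration 3: step = 6, result = 48
After iteration 4: step = 8, result = 384
Loop ends.

Final answer: 384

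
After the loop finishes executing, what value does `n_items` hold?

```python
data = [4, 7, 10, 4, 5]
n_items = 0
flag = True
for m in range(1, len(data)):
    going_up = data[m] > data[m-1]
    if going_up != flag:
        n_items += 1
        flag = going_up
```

Let's trace through this code step by step.

Initialize: data = [4, 7, 10, 4, 5]
Initialize: n_items = 0
Initialize: flag = True
Entering loop: for m in range(1, len(data)):
After iteration 1: m = 1, n_items = 0, flag = True, going_up = True
After iteration 2: m = 2, n_items = 0, flag = True, going_up = True
After iteration 3: m = 3, n_items = 1, flag = False, going_up = False
After iteration 4: m = 4, n_items = 2, flag = True, going_up = True
Loop ends.

Final answer: 2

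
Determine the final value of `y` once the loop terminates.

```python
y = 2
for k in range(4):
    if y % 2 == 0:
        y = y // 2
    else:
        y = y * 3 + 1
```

Let's trace through this code step by step.

Initialize: y = 2
Entering loop: for k in range(4):
After iteration 1: k = 0, y = 1
After iteration 2: k = 1, y = 4
After iteration 3: k = 2, y = 2
After iteration 4: k = 3, y = 1
Loop ends.

Final answer: 1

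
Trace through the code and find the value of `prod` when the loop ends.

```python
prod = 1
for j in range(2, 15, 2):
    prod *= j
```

Let's trace through this code step by step.

Initialize: prod = 1
Entering loop: for j in range(2, 15, 2):
After iteration 1: j = 2, prod = 2
After iteration 2: j = 4, prod = 8
After iteration 3: j = 6, prod = 48
After iteration 4: j = 8, prod = 384
After iteration 5: j = 10, prod = 3840
After iteration 6: j = 12, prod = 46080
After iteration 7: j = 14, prod = 645120
Loop ends.

Final answer: 645120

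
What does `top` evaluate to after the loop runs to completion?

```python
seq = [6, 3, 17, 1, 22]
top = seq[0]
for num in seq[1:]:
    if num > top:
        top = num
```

Let's trace through this code step by step.

Initialize: seq = [6, 3, 17, 1, 22]
Initialize: top = 6
Entering loop: for num in seq[1:]:
After iteration 1: num = 3, top = 6
After iteration 2: num = 17, top = 17
After iteration 3: num = 1, top = 17
After iteration 4: num = 22, top = 22
Loop ends.

Final answer: 22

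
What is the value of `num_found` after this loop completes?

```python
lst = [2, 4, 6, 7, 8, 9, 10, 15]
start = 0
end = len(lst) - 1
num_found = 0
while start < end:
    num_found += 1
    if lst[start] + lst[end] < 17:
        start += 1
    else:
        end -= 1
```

Let's trace through this code step by step.

Initialize: lst = [2, 4, 6, 7, 8, 9, 10, 15]
Initialize: start = 0
Initialize: end = 7
Initialize: num_found = 0
Entering loop: while start < end:
After iteration 1: start = 0, end = 6, num_found = 1
After iteration 2: start = 1, end = 6, num_found = 2
After iteration 3: start = 2, end = 6, num_found = 3
After iteration 4: start = 3, end = 6, num_found = 4
After iteration 5: start = 3, end = 5, num_found = 5
After iteration 6: start = 4, end = 5, num_found = 6
After iteration 7: start = 4, end = 4, num_found = 7
Loop ends.

Final answer: 7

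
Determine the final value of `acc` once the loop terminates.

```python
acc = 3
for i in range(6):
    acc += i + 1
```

Let's trace through this code step by step.

Initialize: acc = 3
Entering loop: for i in range(6):
After iteration 1: i = 0, acc = 4
After iteration 2: i = 1, acc = 6
After iteration 3: i = 2, acc = 9
After iteration 4: i = 3, acc = 13
After iteration 5: i = 4, acc = 18
After iteration 6: i = 5, acc = 24
Loop ends.

Final answer: 24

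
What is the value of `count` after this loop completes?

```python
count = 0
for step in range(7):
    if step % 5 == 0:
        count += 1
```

Let's trace through this code step by step.

Initialize: count = 0
Entering loop: for step in range(7):
After iteration 1: step = 0, count = 1
After iteration 2: step = 1, count = 1
After iteration 3: step = 2, count = 1
After iteration 4: step = 3, count = 1
After iteration 5: step = 4, count = 1
After iteration 6: step = 5, count = 2
After iteration 7: step = 6, count = 2
Loop ends.

Final answer: 2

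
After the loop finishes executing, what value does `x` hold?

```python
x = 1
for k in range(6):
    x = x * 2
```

Let's trace through this code step by step.

Initialize: x = 1
Entering loop: for k in range(6):
After iteration 1: k = 0, x = 2
After iteration 2: k = 1, x = 4
After iteration 3: k = 2, x = 8
After iteration 4: k = 3, x = 16
After iteration 5: k = 4, x = 32
After iteration 6: k = 5, x = 64
Loop ends.

Final answer: 64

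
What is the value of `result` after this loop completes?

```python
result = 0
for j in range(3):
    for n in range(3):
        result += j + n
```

Let's trace through this code step by step.

Initialize: result = 0
Entering loop: for j in range(3):
After iteration 1: j = 0, result = 3
After iteration 2: j = 1, result = 9
After iteration 3: j = 2, result = 18
Loop ends.

Final answer: 18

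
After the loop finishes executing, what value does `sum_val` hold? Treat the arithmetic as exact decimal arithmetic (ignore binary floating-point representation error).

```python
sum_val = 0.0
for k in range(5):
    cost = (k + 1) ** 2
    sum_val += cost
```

Let's trace through this code step by step.

Initialize: sum_val = 0.0
Entering loop: for k in range(5):
After iteration 1: k = 0, sum_val = 1.0, cost = 1
After iteration 2: k = 1, sum_val = 5.0, cost = 4
After iteration 3: k = 2, sum_val = 14.0, cost = 9
After iteration 4: k = 3, sum_val = 30.0, cost = 16
After iteration 5: k = 4, sum_val = 55.0, cost = 25
Loop ends.

Final answer: 55.0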